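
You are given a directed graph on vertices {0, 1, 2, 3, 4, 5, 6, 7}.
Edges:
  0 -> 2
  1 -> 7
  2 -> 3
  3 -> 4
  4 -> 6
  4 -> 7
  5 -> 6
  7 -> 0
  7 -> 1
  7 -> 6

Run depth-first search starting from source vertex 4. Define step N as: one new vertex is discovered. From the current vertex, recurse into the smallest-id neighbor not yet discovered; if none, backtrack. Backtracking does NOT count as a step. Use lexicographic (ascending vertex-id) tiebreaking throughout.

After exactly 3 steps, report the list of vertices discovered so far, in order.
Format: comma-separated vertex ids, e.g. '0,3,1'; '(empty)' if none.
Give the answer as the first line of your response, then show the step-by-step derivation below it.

4,6,7

step 1: discover 4; path=4; order=4
step 2: discover 6; path=4>6; order=4,6
step 3: discover 7; path=4>7; order=4,6,7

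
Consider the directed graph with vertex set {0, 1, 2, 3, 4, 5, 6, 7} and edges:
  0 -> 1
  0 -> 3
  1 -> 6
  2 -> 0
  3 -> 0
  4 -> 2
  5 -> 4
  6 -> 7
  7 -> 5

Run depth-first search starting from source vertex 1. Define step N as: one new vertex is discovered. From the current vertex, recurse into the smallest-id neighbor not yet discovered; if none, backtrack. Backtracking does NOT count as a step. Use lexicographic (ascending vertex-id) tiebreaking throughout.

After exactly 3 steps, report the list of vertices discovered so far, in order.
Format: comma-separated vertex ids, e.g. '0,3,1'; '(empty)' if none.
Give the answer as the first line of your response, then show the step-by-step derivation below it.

1,6,7

step 1: discover 1; path=1; order=1
step 2: discover 6; path=1>6; order=1,6
step 3: discover 7; path=1>6>7; order=1,6,7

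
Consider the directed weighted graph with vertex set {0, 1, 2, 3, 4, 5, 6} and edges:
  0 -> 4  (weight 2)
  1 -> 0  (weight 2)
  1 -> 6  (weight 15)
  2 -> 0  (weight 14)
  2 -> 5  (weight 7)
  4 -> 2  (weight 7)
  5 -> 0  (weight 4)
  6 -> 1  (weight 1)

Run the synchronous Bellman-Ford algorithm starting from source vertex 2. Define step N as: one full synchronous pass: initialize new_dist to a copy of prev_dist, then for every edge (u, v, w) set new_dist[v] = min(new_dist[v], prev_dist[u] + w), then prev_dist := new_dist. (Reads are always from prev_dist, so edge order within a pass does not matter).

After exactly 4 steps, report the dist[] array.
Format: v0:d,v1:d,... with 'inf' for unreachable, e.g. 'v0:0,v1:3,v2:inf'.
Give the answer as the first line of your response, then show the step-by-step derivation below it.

v0:11,v1:inf,v2:0,v3:inf,v4:13,v5:7,v6:inf

step 1: dist = v0:14,v1:inf,v2:0,v3:inf,v4:inf,v5:7,v6:inf
step 2: dist = v0:11,v1:inf,v2:0,v3:inf,v4:16,v5:7,v6:inf
step 3: dist = v0:11,v1:inf,v2:0,v3:inf,v4:13,v5:7,v6:inf
step 4: dist = v0:11,v1:inf,v2:0,v3:inf,v4:13,v5:7,v6:inf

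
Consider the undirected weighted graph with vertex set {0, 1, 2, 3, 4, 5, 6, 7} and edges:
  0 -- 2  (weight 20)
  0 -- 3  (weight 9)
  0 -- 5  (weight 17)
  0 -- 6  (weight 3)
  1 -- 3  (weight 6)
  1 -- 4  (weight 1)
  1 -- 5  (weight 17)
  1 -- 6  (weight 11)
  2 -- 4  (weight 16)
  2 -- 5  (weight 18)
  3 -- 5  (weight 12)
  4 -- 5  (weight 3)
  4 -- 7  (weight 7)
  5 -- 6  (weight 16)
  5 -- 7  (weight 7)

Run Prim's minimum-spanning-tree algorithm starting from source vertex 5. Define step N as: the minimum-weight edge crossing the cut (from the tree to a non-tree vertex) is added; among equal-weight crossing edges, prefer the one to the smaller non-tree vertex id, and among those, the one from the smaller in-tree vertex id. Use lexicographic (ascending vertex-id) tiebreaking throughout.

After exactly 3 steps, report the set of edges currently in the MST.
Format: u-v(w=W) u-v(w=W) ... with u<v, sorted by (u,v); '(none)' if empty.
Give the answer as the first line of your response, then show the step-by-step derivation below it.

1-3(w=6) 1-4(w=1) 4-5(w=3)

step 1: add edge 4-5 (w=3); MST = {4-5(w=3)}
step 2: add edge 1-4 (w=1); MST = {1-4(w=1) 4-5(w=3)}
step 3: add edge 1-3 (w=6); MST = {1-3(w=6) 1-4(w=1) 4-5(w=3)}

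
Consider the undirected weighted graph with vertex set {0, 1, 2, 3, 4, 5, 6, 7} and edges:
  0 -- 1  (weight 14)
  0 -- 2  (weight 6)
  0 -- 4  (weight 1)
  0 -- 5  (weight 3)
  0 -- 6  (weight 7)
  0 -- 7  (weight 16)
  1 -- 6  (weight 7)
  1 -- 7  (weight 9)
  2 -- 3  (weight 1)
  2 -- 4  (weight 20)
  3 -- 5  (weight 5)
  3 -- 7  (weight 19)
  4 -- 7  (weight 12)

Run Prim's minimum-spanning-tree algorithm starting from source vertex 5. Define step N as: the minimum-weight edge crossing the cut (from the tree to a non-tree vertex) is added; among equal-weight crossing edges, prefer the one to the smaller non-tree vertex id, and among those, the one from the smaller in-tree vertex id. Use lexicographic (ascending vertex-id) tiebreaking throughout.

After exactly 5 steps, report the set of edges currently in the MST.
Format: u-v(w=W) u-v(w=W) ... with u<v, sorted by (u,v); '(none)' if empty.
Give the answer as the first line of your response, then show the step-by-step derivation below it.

0-4(w=1) 0-5(w=3) 0-6(w=7) 2-3(w=1) 3-5(w=5)

step 1: add edge 0-5 (w=3); MST = {0-5(w=3)}
step 2: add edge 0-4 (w=1); MST = {0-4(w=1) 0-5(w=3)}
step 3: add edge 3-5 (w=5); MST = {0-4(w=1) 0-5(w=3) 3-5(w=5)}
step 4: add edge 2-3 (w=1); MST = {0-4(w=1) 0-5(w=3) 2-3(w=1) 3-5(w=5)}
step 5: add edge 0-6 (w=7); MST = {0-4(w=1) 0-5(w=3) 0-6(w=7) 2-3(w=1) 3-5(w=5)}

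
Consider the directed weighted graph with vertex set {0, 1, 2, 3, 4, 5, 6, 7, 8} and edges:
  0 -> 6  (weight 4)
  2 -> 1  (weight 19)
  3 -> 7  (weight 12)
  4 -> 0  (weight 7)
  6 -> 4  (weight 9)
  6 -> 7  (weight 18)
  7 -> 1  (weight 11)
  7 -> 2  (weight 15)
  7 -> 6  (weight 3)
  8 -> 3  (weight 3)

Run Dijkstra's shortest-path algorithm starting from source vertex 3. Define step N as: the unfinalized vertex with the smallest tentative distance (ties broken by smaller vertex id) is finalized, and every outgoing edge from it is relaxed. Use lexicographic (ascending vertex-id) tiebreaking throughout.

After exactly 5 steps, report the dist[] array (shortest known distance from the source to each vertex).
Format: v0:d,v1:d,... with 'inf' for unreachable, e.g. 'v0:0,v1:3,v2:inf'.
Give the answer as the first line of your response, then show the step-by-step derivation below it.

v0:31,v1:23,v2:27,v3:0,v4:24,v5:inf,v6:15,v7:12,v8:inf

step 1: dist = v0:inf,v1:inf,v2:inf,v3:0,v4:inf,v5:inf,v6:inf,v7:12,v8:inf
step 2: dist = v0:inf,v1:23,v2:27,v3:0,v4:inf,v5:inf,v6:15,v7:12,v8:inf
step 3: dist = v0:inf,v1:23,v2:27,v3:0,v4:24,v5:inf,v6:15,v7:12,v8:inf
step 4: dist = v0:inf,v1:23,v2:27,v3:0,v4:24,v5:inf,v6:15,v7:12,v8:inf
step 5: dist = v0:31,v1:23,v2:27,v3:0,v4:24,v5:inf,v6:15,v7:12,v8:inf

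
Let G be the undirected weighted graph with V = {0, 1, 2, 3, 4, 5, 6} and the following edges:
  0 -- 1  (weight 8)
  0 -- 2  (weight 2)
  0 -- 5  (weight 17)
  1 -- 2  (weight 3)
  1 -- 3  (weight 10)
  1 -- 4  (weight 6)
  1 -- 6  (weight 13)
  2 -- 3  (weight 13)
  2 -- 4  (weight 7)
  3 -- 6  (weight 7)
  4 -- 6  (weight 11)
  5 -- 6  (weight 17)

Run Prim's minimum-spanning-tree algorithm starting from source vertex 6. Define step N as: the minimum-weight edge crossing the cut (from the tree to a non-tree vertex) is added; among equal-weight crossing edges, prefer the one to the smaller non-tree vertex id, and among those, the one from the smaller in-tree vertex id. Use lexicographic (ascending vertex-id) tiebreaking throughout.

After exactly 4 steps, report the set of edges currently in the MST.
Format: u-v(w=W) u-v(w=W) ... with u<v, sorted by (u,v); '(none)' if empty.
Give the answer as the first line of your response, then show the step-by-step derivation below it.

0-2(w=2) 1-2(w=3) 1-3(w=10) 3-6(w=7)

step 1: add edge 3-6 (w=7); MST = {3-6(w=7)}
step 2: add edge 1-3 (w=10); MST = {1-3(w=10) 3-6(w=7)}
step 3: add edge 1-2 (w=3); MST = {1-2(w=3) 1-3(w=10) 3-6(w=7)}
step 4: add edge 0-2 (w=2); MST = {0-2(w=2) 1-2(w=3) 1-3(w=10) 3-6(w=7)}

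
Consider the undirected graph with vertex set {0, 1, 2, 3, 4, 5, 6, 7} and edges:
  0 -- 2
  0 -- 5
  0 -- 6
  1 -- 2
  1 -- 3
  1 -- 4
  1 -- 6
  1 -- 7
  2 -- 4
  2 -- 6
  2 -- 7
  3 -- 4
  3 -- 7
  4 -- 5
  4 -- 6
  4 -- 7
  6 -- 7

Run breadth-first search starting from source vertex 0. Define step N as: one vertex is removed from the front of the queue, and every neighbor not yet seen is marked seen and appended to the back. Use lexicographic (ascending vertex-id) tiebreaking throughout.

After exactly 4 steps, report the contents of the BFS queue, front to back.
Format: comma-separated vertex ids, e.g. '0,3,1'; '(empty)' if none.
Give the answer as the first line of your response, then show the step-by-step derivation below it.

1,4,7

step 1: dequeue 0; queue=[2,5,6]; order=0
step 2: dequeue 2; queue=[5,6,1,4,7]; order=0,2
step 3: dequeue 5; queue=[6,1,4,7]; order=0,2,5
step 4: dequeue 6; queue=[1,4,7]; order=0,2,5,6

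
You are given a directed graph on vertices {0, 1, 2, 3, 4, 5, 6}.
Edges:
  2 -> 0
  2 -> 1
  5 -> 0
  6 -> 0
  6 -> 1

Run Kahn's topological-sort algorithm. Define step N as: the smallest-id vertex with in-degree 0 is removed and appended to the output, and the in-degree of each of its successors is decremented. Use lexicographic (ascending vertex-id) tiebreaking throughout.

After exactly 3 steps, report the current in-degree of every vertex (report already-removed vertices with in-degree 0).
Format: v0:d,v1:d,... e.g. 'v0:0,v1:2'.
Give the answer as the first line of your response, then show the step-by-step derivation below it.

v0:2,v1:1,v2:0,v3:0,v4:0,v5:0,v6:0

step 1: output 2; order=[2]; indeg=(2,1,0,0,0,0,0)
step 2: output 3; order=[2,3]; indeg=(2,1,0,0,0,0,0)
step 3: output 4; order=[2,3,4]; indeg=(2,1,0,0,0,0,0)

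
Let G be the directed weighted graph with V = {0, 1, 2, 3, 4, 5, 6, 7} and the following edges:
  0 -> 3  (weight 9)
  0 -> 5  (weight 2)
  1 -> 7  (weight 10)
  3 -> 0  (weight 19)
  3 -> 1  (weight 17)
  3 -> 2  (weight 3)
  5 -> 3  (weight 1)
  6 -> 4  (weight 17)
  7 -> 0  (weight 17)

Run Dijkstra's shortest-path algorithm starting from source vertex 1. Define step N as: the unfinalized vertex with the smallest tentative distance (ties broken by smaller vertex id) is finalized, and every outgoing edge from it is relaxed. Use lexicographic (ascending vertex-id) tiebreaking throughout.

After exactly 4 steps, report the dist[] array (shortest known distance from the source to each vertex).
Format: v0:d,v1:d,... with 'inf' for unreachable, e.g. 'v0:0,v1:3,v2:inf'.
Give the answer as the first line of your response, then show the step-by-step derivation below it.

v0:27,v1:0,v2:inf,v3:30,v4:inf,v5:29,v6:inf,v7:10

step 1: dist = v0:inf,v1:0,v2:inf,v3:inf,v4:inf,v5:inf,v6:inf,v7:10
step 2: dist = v0:27,v1:0,v2:inf,v3:inf,v4:inf,v5:inf,v6:inf,v7:10
step 3: dist = v0:27,v1:0,v2:inf,v3:36,v4:inf,v5:29,v6:inf,v7:10
step 4: dist = v0:27,v1:0,v2:inf,v3:30,v4:inf,v5:29,v6:inf,v7:10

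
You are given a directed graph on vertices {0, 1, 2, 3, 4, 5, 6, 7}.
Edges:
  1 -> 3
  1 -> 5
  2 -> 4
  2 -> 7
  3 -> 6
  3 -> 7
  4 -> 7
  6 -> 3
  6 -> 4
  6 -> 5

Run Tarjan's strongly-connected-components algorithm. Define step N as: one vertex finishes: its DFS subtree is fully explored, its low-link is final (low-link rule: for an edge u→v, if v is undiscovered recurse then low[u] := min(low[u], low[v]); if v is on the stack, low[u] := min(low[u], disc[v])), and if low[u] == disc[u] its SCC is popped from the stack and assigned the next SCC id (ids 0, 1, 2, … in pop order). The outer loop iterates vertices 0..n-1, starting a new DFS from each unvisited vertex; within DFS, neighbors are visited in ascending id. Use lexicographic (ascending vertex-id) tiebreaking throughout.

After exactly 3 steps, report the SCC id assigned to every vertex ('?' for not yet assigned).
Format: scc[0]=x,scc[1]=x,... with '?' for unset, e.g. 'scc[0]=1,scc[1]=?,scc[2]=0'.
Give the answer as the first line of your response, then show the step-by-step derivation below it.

scc[0]=0,scc[1]=?,scc[2]=?,scc[3]=?,scc[4]=2,scc[5]=?,scc[6]=?,scc[7]=1

step 1: low=(low[0]=0,low[1]=?,low[2]=?,low[3]=?,low[4]=?,low[5]=?,low[6]=?,low[7]=?); scc=(scc[0]=0,scc[1]=?,scc[2]=?,scc[3]=?,scc[4]=?,scc[5]=?,scc[6]=?,scc[7]=?)
step 2: low=(low[0]=0,low[1]=1,low[2]=?,low[3]=2,low[4]=4,low[5]=?,low[6]=2,low[7]=5); scc=(scc[0]=0,scc[1]=?,scc[2]=?,scc[3]=?,scc[4]=?,scc[5]=?,scc[6]=?,scc[7]=1)
step 3: low=(low[0]=0,low[1]=1,low[2]=?,low[3]=2,low[4]=4,low[5]=?,low[6]=2,low[7]=5); scc=(scc[0]=0,scc[1]=?,scc[2]=?,scc[3]=?,scc[4]=2,scc[5]=?,scc[6]=?,scc[7]=1)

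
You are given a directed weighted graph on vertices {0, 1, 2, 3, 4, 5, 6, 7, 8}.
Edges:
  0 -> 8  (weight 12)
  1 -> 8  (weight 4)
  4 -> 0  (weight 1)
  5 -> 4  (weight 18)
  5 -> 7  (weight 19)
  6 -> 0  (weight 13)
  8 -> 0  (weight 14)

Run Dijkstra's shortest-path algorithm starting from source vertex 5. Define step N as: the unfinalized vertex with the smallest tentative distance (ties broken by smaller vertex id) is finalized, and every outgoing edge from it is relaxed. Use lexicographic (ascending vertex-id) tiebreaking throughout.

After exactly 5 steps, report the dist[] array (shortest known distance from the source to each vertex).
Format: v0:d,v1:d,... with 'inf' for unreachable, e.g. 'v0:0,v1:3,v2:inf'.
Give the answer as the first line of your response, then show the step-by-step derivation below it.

v0:19,v1:inf,v2:inf,v3:inf,v4:18,v5:0,v6:inf,v7:19,v8:31

step 1: dist = v0:inf,v1:inf,v2:inf,v3:inf,v4:18,v5:0,v6:inf,v7:19,v8:inf
step 2: dist = v0:19,v1:inf,v2:inf,v3:inf,v4:18,v5:0,v6:inf,v7:19,v8:inf
step 3: dist = v0:19,v1:inf,v2:inf,v3:inf,v4:18,v5:0,v6:inf,v7:19,v8:31
step 4: dist = v0:19,v1:inf,v2:inf,v3:inf,v4:18,v5:0,v6:inf,v7:19,v8:31
step 5: dist = v0:19,v1:inf,v2:inf,v3:inf,v4:18,v5:0,v6:inf,v7:19,v8:31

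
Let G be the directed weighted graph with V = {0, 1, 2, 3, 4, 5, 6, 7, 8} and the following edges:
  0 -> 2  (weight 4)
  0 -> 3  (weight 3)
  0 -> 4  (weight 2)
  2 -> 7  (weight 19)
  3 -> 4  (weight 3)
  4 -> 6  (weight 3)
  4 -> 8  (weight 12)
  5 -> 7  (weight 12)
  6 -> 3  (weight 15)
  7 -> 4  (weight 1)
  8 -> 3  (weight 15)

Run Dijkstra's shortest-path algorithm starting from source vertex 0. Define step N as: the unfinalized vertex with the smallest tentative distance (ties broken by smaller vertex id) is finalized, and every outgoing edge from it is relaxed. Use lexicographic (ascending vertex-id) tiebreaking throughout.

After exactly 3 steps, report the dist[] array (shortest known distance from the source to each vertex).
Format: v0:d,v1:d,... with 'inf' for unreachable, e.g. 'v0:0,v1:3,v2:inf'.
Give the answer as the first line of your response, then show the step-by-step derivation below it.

v0:0,v1:inf,v2:4,v3:3,v4:2,v5:inf,v6:5,v7:inf,v8:14

step 1: dist = v0:0,v1:inf,v2:4,v3:3,v4:2,v5:inf,v6:inf,v7:inf,v8:inf
step 2: dist = v0:0,v1:inf,v2:4,v3:3,v4:2,v5:inf,v6:5,v7:inf,v8:14
step 3: dist = v0:0,v1:inf,v2:4,v3:3,v4:2,v5:inf,v6:5,v7:inf,v8:14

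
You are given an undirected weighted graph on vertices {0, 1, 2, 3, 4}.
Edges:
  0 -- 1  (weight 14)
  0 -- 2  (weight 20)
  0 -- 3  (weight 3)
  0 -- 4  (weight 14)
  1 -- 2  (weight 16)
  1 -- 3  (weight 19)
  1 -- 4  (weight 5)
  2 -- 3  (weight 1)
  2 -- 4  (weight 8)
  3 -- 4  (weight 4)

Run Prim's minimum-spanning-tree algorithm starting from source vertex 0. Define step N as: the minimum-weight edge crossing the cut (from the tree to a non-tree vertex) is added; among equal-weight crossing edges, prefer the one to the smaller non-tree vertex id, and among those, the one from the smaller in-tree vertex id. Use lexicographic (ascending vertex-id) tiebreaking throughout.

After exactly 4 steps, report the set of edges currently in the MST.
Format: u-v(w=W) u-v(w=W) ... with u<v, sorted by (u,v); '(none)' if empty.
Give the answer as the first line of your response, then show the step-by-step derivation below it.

0-3(w=3) 1-4(w=5) 2-3(w=1) 3-4(w=4)

step 1: add edge 0-3 (w=3); MST = {0-3(w=3)}
step 2: add edge 2-3 (w=1); MST = {0-3(w=3) 2-3(w=1)}
step 3: add edge 3-4 (w=4); MST = {0-3(w=3) 2-3(w=1) 3-4(w=4)}
step 4: add edge 1-4 (w=5); MST = {0-3(w=3) 1-4(w=5) 2-3(w=1) 3-4(w=4)}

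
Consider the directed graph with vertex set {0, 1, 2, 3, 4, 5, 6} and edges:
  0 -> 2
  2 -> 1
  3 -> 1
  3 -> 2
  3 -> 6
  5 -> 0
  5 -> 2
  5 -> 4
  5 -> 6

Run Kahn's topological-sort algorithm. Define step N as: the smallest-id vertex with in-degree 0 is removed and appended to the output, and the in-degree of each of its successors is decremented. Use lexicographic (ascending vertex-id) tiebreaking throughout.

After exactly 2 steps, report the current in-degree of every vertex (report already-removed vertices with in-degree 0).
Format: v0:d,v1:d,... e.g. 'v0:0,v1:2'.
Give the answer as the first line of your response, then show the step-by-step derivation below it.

v0:0,v1:1,v2:1,v3:0,v4:0,v5:0,v6:0

step 1: output 3; order=[3]; indeg=(1,1,2,0,1,0,1)
step 2: output 5; order=[3,5]; indeg=(0,1,1,0,0,0,0)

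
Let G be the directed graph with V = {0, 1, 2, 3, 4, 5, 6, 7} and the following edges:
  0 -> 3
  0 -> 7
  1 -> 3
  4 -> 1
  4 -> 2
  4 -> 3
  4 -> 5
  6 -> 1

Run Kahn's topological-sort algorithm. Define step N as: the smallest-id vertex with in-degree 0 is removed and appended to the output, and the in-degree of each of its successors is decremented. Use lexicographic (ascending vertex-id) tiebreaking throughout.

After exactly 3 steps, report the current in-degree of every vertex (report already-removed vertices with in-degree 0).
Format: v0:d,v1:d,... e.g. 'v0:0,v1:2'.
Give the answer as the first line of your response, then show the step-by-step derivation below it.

v0:0,v1:1,v2:0,v3:1,v4:0,v5:0,v6:0,v7:0

step 1: output 0; order=[0]; indeg=(0,2,1,2,0,1,0,0)
step 2: output 4; order=[0,4]; indeg=(0,1,0,1,0,0,0,0)
step 3: output 2; order=[0,4,2]; indeg=(0,1,0,1,0,0,0,0)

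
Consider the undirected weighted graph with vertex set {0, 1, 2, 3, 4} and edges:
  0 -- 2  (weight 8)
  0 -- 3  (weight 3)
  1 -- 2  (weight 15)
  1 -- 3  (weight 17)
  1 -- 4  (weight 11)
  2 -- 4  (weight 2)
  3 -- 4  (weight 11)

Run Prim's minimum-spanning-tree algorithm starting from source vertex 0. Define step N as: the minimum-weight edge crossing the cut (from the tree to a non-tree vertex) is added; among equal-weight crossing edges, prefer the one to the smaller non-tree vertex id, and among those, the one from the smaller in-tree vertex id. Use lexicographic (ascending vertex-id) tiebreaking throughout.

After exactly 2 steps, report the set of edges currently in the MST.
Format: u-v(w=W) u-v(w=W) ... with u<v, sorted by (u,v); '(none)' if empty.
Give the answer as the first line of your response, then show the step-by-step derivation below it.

0-2(w=8) 0-3(w=3)

step 1: add edge 0-3 (w=3); MST = {0-3(w=3)}
step 2: add edge 0-2 (w=8); MST = {0-2(w=8) 0-3(w=3)}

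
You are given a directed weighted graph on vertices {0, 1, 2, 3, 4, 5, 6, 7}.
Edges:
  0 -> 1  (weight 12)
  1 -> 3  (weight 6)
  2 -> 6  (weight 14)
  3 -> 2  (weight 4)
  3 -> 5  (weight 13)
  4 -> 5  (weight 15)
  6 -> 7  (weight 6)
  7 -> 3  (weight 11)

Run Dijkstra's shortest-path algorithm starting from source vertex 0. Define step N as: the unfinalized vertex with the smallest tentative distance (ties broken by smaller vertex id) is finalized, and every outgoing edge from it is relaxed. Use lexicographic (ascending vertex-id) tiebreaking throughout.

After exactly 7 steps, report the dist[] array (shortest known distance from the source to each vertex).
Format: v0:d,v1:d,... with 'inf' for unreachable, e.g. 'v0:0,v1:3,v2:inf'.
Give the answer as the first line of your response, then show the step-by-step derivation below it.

v0:0,v1:12,v2:22,v3:18,v4:inf,v5:31,v6:36,v7:42

step 1: dist = v0:0,v1:12,v2:inf,v3:inf,v4:inf,v5:inf,v6:inf,v7:inf
step 2: dist = v0:0,v1:12,v2:inf,v3:18,v4:inf,v5:inf,v6:inf,v7:inf
step 3: dist = v0:0,v1:12,v2:22,v3:18,v4:inf,v5:31,v6:inf,v7:inf
step 4: dist = v0:0,v1:12,v2:22,v3:18,v4:inf,v5:31,v6:36,v7:inf
step 5: dist = v0:0,v1:12,v2:22,v3:18,v4:inf,v5:31,v6:36,v7:inf
step 6: dist = v0:0,v1:12,v2:22,v3:18,v4:inf,v5:31,v6:36,v7:42
step 7: dist = v0:0,v1:12,v2:22,v3:18,v4:inf,v5:31,v6:36,v7:42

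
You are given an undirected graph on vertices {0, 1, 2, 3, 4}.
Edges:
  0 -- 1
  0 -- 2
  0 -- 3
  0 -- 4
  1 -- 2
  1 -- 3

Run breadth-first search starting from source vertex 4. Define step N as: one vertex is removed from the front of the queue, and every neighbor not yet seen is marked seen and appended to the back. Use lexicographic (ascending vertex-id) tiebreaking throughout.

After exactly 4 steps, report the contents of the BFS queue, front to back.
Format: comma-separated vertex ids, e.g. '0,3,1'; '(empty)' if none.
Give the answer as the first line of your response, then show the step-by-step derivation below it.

3

step 1: dequeue 4; queue=[0]; order=4
step 2: dequeue 0; queue=[1,2,3]; order=4,0
step 3: dequeue 1; queue=[2,3]; order=4,0,1
step 4: dequeue 2; queue=[3]; order=4,0,1,2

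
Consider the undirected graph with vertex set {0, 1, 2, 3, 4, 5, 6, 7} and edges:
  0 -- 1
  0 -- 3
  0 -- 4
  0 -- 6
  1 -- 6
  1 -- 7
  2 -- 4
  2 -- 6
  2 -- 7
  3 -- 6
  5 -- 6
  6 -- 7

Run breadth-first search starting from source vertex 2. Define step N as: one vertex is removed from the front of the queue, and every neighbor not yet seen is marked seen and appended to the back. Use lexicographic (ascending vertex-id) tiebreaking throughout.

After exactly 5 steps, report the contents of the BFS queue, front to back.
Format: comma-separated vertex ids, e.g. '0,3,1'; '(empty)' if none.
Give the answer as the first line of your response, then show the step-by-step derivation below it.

1,3,5

step 1: dequeue 2; queue=[4,6,7]; order=2
step 2: dequeue 4; queue=[6,7,0]; order=2,4
step 3: dequeue 6; queue=[7,0,1,3,5]; order=2,4,6
step 4: dequeue 7; queue=[0,1,3,5]; order=2,4,6,7
step 5: dequeue 0; queue=[1,3,5]; order=2,4,6,7,0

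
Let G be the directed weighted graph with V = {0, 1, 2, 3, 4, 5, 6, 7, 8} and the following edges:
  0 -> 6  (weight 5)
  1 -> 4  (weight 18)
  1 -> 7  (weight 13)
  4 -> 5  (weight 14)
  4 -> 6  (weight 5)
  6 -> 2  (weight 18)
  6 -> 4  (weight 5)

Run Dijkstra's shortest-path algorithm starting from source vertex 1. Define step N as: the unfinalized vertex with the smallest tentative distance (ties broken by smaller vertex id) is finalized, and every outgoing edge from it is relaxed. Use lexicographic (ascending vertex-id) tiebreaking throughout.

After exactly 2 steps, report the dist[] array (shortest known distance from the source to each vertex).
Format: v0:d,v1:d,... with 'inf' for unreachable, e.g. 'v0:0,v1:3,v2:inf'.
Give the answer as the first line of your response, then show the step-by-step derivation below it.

v0:inf,v1:0,v2:inf,v3:inf,v4:18,v5:inf,v6:inf,v7:13,v8:inf

step 1: dist = v0:inf,v1:0,v2:inf,v3:inf,v4:18,v5:inf,v6:inf,v7:13,v8:inf
step 2: dist = v0:inf,v1:0,v2:inf,v3:inf,v4:18,v5:inf,v6:inf,v7:13,v8:inf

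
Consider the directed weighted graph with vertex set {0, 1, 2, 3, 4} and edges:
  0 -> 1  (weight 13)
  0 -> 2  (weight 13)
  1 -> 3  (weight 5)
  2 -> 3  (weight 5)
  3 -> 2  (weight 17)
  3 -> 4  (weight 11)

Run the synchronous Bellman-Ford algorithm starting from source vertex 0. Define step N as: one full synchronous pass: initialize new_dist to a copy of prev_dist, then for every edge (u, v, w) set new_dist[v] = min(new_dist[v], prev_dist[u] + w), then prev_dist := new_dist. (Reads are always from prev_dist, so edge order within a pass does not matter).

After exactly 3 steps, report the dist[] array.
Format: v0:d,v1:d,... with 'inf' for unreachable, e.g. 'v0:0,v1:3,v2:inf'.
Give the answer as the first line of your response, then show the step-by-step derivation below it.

v0:0,v1:13,v2:13,v3:18,v4:29

step 1: dist = v0:0,v1:13,v2:13,v3:inf,v4:inf
step 2: dist = v0:0,v1:13,v2:13,v3:18,v4:inf
step 3: dist = v0:0,v1:13,v2:13,v3:18,v4:29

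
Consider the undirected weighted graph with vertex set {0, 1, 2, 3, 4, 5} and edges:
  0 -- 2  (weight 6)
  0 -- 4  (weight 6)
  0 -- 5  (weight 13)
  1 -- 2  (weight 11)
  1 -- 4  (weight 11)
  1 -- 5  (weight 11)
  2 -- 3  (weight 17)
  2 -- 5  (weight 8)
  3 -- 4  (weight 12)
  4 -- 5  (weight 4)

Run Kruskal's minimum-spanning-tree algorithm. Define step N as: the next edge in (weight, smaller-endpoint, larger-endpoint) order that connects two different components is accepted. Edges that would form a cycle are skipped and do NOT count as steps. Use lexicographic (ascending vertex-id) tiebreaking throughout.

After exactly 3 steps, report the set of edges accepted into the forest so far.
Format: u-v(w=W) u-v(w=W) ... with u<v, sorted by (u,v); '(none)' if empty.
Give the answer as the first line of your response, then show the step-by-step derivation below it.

0-2(w=6) 0-4(w=6) 4-5(w=4)

step 1: add edge 4-5 (w=4); MST = {4-5(w=4)}
step 2: add edge 0-2 (w=6); MST = {0-2(w=6) 4-5(w=4)}
step 3: add edge 0-4 (w=6); MST = {0-2(w=6) 0-4(w=6) 4-5(w=4)}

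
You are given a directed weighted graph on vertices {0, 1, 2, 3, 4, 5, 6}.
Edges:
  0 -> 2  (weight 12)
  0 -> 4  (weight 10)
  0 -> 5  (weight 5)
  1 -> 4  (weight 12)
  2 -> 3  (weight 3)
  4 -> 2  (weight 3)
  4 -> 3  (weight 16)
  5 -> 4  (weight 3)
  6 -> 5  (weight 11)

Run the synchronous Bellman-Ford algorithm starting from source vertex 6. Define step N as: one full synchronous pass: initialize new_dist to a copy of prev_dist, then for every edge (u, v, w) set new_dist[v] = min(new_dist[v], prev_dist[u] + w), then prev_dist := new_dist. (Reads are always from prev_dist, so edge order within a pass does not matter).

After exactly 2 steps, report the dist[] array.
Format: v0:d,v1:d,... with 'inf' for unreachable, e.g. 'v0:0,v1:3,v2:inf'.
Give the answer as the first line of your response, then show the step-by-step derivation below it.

v0:inf,v1:inf,v2:inf,v3:inf,v4:14,v5:11,v6:0

step 1: dist = v0:inf,v1:inf,v2:inf,v3:inf,v4:inf,v5:11,v6:0
step 2: dist = v0:inf,v1:inf,v2:inf,v3:inf,v4:14,v5:11,v6:0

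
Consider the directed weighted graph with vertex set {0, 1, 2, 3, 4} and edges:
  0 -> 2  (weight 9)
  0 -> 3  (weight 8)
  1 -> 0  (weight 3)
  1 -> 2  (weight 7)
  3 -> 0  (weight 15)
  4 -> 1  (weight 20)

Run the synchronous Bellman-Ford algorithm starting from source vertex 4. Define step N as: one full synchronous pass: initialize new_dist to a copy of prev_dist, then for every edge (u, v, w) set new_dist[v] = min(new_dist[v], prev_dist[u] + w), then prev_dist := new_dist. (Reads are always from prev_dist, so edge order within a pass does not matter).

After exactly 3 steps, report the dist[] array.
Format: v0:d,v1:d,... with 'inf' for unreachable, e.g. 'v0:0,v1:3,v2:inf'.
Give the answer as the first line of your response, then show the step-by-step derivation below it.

v0:23,v1:20,v2:27,v3:31,v4:0

step 1: dist = v0:inf,v1:20,v2:inf,v3:inf,v4:0
step 2: dist = v0:23,v1:20,v2:27,v3:inf,v4:0
step 3: dist = v0:23,v1:20,v2:27,v3:31,v4:0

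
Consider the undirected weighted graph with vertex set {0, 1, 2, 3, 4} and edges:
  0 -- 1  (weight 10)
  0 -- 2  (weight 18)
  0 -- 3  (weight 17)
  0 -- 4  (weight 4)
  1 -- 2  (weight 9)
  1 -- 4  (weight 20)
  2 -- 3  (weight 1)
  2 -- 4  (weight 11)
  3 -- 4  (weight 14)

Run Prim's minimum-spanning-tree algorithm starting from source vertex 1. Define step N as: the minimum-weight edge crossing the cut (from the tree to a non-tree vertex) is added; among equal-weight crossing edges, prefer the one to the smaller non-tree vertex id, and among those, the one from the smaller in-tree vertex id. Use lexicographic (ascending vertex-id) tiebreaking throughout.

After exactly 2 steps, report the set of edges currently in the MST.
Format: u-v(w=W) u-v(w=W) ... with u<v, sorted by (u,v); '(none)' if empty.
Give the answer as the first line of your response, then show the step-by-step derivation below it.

1-2(w=9) 2-3(w=1)

step 1: add edge 1-2 (w=9); MST = {1-2(w=9)}
step 2: add edge 2-3 (w=1); MST = {1-2(w=9) 2-3(w=1)}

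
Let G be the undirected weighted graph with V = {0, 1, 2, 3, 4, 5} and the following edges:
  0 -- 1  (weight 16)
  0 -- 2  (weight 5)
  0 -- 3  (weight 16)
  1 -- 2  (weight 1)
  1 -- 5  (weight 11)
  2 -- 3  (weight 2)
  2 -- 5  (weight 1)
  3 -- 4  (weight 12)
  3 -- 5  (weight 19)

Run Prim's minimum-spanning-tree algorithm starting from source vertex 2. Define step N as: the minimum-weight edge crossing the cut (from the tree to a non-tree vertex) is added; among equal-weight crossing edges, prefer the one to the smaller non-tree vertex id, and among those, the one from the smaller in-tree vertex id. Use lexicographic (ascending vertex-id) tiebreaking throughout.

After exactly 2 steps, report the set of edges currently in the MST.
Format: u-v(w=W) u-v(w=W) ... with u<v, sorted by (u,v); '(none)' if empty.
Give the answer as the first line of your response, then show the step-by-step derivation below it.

1-2(w=1) 2-5(w=1)

step 1: add edge 1-2 (w=1); MST = {1-2(w=1)}
step 2: add edge 2-5 (w=1); MST = {1-2(w=1) 2-5(w=1)}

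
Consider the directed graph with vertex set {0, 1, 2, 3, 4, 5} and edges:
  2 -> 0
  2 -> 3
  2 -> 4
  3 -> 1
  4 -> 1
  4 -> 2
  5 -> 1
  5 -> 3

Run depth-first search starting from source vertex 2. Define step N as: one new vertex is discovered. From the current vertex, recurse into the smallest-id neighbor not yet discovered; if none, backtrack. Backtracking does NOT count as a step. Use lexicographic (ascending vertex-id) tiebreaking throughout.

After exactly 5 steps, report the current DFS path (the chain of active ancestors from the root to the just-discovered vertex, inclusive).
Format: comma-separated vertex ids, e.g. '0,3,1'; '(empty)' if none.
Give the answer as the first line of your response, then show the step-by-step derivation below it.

2,4

step 1: discover 2; path=2; order=2
step 2: discover 0; path=2>0; order=2,0
step 3: discover 3; path=2>3; order=2,0,3
step 4: discover 1; path=2>3>1; order=2,0,3,1
step 5: discover 4; path=2>4; order=2,0,3,1,4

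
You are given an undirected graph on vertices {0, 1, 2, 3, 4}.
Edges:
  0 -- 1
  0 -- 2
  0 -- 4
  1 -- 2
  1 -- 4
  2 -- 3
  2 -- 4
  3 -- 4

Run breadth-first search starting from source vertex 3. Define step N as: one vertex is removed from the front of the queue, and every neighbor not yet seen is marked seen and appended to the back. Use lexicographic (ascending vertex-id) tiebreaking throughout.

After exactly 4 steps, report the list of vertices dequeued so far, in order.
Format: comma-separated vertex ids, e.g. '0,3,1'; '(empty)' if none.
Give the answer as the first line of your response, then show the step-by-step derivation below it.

3,2,4,0

step 1: dequeue 3; queue=[2,4]; order=3
step 2: dequeue 2; queue=[4,0,1]; order=3,2
step 3: dequeue 4; queue=[0,1]; order=3,2,4
step 4: dequeue 0; queue=[1]; order=3,2,4,0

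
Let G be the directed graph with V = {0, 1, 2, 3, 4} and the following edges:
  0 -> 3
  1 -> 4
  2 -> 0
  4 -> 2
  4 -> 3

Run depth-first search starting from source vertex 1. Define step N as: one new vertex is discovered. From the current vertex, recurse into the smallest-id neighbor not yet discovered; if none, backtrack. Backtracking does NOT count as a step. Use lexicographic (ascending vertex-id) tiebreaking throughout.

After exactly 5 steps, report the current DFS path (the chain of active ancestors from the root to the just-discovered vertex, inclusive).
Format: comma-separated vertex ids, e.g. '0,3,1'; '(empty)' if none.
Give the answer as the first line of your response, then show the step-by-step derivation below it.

1,4,2,0,3

step 1: discover 1; path=1; order=1
step 2: discover 4; path=1>4; order=1,4
step 3: discover 2; path=1>4>2; order=1,4,2
step 4: discover 0; path=1>4>2>0; order=1,4,2,0
step 5: discover 3; path=1>4>2>0>3; order=1,4,2,0,3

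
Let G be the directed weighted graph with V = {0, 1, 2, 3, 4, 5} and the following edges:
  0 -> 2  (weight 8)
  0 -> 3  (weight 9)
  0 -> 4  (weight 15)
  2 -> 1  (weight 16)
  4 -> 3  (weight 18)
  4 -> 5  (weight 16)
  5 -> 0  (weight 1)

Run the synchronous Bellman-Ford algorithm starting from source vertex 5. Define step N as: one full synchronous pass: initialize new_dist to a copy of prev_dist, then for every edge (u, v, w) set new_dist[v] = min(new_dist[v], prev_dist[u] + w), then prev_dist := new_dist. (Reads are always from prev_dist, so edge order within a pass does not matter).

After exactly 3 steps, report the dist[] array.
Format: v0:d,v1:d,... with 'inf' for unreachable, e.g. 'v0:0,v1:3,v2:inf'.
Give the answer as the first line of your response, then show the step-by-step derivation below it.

v0:1,v1:25,v2:9,v3:10,v4:16,v5:0

step 1: dist = v0:1,v1:inf,v2:inf,v3:inf,v4:inf,v5:0
step 2: dist = v0:1,v1:inf,v2:9,v3:10,v4:16,v5:0
step 3: dist = v0:1,v1:25,v2:9,v3:10,v4:16,v5:0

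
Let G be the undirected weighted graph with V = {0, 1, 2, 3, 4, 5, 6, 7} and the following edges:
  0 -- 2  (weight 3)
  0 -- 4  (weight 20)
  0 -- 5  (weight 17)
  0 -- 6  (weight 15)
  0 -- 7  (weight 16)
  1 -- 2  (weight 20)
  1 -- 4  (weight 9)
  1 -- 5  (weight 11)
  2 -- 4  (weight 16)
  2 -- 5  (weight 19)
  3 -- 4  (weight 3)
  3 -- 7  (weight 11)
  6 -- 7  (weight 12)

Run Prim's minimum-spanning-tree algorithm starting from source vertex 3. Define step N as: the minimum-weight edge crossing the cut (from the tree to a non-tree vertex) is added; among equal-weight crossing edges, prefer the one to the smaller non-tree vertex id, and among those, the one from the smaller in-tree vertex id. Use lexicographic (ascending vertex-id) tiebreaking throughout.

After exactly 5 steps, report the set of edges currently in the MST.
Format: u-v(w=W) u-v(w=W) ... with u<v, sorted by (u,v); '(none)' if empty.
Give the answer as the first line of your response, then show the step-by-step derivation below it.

1-4(w=9) 1-5(w=11) 3-4(w=3) 3-7(w=11) 6-7(w=12)

step 1: add edge 3-4 (w=3); MST = {3-4(w=3)}
step 2: add edge 1-4 (w=9); MST = {1-4(w=9) 3-4(w=3)}
step 3: add edge 1-5 (w=11); MST = {1-4(w=9) 1-5(w=11) 3-4(w=3)}
step 4: add edge 3-7 (w=11); MST = {1-4(w=9) 1-5(w=11) 3-4(w=3) 3-7(w=11)}
step 5: add edge 6-7 (w=12); MST = {1-4(w=9) 1-5(w=11) 3-4(w=3) 3-7(w=11) 6-7(w=12)}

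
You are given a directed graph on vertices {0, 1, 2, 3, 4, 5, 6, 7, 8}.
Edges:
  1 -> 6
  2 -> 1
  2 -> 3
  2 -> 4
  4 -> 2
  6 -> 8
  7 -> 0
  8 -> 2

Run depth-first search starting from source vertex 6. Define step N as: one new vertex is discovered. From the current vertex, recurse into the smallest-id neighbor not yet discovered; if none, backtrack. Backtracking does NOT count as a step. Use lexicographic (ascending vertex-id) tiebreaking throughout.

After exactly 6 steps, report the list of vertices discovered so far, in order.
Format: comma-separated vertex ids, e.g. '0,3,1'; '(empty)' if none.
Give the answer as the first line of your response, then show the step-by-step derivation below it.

6,8,2,1,3,4

step 1: discover 6; path=6; order=6
step 2: discover 8; path=6>8; order=6,8
step 3: discover 2; path=6>8>2; order=6,8,2
step 4: discover 1; path=6>8>2>1; order=6,8,2,1
step 5: discover 3; path=6>8>2>3; order=6,8,2,1,3
step 6: discover 4; path=6>8>2>4; order=6,8,2,1,3,4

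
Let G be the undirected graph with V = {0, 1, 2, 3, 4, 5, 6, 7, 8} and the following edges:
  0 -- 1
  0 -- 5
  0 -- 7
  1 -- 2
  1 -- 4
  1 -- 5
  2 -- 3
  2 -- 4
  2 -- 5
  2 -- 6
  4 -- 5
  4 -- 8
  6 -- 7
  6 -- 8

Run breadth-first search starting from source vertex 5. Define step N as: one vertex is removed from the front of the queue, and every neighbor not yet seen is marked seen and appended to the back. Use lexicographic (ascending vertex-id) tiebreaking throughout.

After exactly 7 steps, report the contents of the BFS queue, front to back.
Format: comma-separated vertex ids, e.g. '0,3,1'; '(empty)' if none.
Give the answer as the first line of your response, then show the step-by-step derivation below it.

6,8

step 1: dequeue 5; queue=[0,1,2,4]; order=5
step 2: dequeue 0; queue=[1,2,4,7]; order=5,0
step 3: dequeue 1; queue=[2,4,7]; order=5,0,1
step 4: dequeue 2; queue=[4,7,3,6]; order=5,0,1,2
step 5: dequeue 4; queue=[7,3,6,8]; order=5,0,1,2,4
step 6: dequeue 7; queue=[3,6,8]; order=5,0,1,2,4,7
step 7: dequeue 3; queue=[6,8]; order=5,0,1,2,4,7,3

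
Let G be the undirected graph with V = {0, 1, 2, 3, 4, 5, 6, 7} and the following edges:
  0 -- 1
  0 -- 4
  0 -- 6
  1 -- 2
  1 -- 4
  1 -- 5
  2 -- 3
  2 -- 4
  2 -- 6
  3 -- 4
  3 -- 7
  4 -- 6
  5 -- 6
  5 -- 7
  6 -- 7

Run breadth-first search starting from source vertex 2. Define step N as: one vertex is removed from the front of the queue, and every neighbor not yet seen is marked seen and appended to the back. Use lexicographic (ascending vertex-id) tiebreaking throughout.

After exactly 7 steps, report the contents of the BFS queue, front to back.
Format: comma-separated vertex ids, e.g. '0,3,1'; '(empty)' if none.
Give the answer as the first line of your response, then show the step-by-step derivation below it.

7

step 1: dequeue 2; queue=[1,3,4,6]; order=2
step 2: dequeue 1; queue=[3,4,6,0,5]; order=2,1
step 3: dequeue 3; queue=[4,6,0,5,7]; order=2,1,3
step 4: dequeue 4; queue=[6,0,5,7]; order=2,1,3,4
step 5: dequeue 6; queue=[0,5,7]; order=2,1,3,4,6
step 6: dequeue 0; queue=[5,7]; order=2,1,3,4,6,0
step 7: dequeue 5; queue=[7]; order=2,1,3,4,6,0,5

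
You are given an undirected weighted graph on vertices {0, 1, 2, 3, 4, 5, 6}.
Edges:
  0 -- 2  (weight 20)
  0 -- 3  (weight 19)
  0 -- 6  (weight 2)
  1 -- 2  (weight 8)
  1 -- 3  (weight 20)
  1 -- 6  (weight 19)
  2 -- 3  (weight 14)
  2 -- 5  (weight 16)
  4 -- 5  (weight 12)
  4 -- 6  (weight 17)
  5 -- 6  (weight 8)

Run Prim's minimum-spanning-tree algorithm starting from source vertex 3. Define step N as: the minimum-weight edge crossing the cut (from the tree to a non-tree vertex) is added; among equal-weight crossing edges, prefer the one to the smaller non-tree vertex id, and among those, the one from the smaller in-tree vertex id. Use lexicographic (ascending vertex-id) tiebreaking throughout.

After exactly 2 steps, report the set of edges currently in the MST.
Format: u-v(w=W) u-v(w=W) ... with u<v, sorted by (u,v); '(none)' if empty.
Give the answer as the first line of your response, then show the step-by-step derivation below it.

1-2(w=8) 2-3(w=14)

step 1: add edge 2-3 (w=14); MST = {2-3(w=14)}
step 2: add edge 1-2 (w=8); MST = {1-2(w=8) 2-3(w=14)}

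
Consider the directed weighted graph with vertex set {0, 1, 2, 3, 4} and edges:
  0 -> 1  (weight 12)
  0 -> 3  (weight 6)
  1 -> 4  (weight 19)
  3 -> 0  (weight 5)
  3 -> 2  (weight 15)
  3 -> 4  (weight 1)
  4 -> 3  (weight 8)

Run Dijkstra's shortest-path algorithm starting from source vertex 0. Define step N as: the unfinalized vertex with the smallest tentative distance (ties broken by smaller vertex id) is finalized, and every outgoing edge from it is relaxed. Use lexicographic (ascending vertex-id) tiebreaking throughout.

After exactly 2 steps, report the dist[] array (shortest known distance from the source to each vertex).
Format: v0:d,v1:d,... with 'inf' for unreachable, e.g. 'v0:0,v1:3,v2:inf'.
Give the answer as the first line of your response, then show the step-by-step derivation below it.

v0:0,v1:12,v2:21,v3:6,v4:7

step 1: dist = v0:0,v1:12,v2:inf,v3:6,v4:inf
step 2: dist = v0:0,v1:12,v2:21,v3:6,v4:7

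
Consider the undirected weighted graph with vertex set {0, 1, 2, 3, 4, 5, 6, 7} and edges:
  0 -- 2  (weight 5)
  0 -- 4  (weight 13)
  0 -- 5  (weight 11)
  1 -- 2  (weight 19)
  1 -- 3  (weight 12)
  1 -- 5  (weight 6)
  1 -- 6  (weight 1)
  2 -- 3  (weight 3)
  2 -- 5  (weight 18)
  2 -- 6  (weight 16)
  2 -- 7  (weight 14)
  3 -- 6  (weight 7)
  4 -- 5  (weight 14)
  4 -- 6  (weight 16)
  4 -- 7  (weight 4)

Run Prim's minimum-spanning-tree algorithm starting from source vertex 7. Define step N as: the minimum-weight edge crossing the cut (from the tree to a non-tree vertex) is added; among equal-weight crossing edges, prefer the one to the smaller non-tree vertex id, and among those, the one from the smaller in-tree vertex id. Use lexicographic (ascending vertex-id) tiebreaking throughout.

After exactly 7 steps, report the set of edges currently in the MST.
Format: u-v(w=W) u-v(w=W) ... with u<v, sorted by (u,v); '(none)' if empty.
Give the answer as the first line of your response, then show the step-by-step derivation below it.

0-2(w=5) 0-4(w=13) 1-5(w=6) 1-6(w=1) 2-3(w=3) 3-6(w=7) 4-7(w=4)

step 1: add edge 4-7 (w=4); MST = {4-7(w=4)}
step 2: add edge 0-4 (w=13); MST = {0-4(w=13) 4-7(w=4)}
step 3: add edge 0-2 (w=5); MST = {0-2(w=5) 0-4(w=13) 4-7(w=4)}
step 4: add edge 2-3 (w=3); MST = {0-2(w=5) 0-4(w=13) 2-3(w=3) 4-7(w=4)}
step 5: add edge 3-6 (w=7); MST = {0-2(w=5) 0-4(w=13) 2-3(w=3) 3-6(w=7) 4-7(w=4)}
step 6: add edge 1-6 (w=1); MST = {0-2(w=5) 0-4(w=13) 1-6(w=1) 2-3(w=3) 3-6(w=7) 4-7(w=4)}
step 7: add edge 1-5 (w=6); MST = {0-2(w=5) 0-4(w=13) 1-5(w=6) 1-6(w=1) 2-3(w=3) 3-6(w=7) 4-7(w=4)}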